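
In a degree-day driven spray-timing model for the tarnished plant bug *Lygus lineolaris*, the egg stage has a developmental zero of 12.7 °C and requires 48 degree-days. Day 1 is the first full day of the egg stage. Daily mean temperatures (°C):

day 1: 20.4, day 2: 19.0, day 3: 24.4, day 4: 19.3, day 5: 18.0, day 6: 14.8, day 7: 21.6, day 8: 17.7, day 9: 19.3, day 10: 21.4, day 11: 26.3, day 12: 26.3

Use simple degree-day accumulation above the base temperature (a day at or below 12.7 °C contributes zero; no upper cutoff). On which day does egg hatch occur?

Daily DD above 12.7 °C: 7.7, 6.3, 11.7, 6.6, 5.3, 2.1, 8.9, 5.0, 6.6, 8.7, 13.6, 13.6.
Cumulative: 7.7, 14.0, 25.7, 32.3, 37.6, 39.7, 48.6, 53.6, 60.2, 68.9, 82.5, 96.1.
The total first reaches 48 DD on day 7.

day 7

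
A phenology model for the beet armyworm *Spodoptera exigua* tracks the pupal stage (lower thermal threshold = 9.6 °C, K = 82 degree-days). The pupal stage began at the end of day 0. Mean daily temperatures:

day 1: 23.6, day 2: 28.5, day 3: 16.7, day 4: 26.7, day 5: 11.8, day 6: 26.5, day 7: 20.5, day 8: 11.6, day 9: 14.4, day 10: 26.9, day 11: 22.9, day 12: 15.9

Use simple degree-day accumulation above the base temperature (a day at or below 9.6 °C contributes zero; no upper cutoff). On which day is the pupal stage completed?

Daily DD above 9.6 °C: 14.0, 18.9, 7.1, 17.1, 2.2, 16.9, 10.9, 2.0, 4.8, 17.3, 13.3, 6.3.
Cumulative: 14.0, 32.9, 40.0, 57.1, 59.3, 76.2, 87.1, 89.1, 93.9, 111.2, 124.5, 130.8.
The total first reaches 82 DD on day 7.

day 7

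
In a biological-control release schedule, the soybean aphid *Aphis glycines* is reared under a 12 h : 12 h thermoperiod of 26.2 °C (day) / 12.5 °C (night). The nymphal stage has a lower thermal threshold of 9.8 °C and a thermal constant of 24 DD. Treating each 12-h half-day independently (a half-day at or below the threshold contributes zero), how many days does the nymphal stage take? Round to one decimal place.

Day half: max(0, 26.2 − 9.8) × 0.5 = 16.4 × 0.5 = 8.20 DD.
Night half: max(0, 12.5 − 9.8) × 0.5 = 2.7 × 0.5 = 1.35 DD.
Per 24 h: 9.55 DD/day.
Duration = 24 / 9.55 = 2.513 ≈ 2.5 days.

2.5 days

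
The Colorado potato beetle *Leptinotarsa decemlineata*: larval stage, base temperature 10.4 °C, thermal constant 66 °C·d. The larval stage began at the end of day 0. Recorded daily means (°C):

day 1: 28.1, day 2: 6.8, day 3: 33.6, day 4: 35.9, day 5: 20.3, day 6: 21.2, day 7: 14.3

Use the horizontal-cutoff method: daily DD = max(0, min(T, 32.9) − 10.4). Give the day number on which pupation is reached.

Daily DD above 10.4 °C (capped at 22.5): 17.7, 0.0, 22.5, 22.5, 9.9, 10.8, 3.9.
Cumulative: 17.7, 17.7, 40.2, 62.7, 72.6, 83.4, 87.3.
The total first reaches 66 DD on day 5.

day 5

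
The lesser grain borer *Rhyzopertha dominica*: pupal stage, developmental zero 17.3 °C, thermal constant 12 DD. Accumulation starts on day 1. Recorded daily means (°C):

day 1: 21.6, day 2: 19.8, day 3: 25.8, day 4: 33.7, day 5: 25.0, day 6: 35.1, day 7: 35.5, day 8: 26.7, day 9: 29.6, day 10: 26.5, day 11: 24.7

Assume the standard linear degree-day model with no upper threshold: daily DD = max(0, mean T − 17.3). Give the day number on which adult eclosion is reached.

Daily DD above 17.3 °C: 4.3, 2.5, 8.5, 16.4, 7.7, 17.8, 18.2, 9.4, 12.3, 9.2, 7.4.
Cumulative: 4.3, 6.8, 15.3, 31.7, 39.4, 57.2, 75.4, 84.8, 97.1, 106.3, 113.7.
The total first reaches 12 DD on day 3.

day 3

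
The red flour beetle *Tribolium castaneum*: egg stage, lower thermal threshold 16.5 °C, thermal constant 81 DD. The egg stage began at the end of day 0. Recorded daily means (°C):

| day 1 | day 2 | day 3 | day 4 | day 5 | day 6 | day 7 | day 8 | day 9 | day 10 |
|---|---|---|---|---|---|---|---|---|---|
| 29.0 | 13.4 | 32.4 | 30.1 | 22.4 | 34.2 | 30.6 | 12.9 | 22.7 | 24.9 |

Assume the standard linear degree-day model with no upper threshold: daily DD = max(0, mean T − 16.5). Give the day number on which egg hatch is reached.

day 9

Daily DD above 16.5 °C: 12.5, 0.0, 15.9, 13.6, 5.9, 17.7, 14.1, 0.0, 6.2, 8.4.
Cumulative: 12.5, 12.5, 28.4, 42.0, 47.9, 65.6, 79.7, 79.7, 85.9, 94.3.
The total first reaches 81 DD on day 9.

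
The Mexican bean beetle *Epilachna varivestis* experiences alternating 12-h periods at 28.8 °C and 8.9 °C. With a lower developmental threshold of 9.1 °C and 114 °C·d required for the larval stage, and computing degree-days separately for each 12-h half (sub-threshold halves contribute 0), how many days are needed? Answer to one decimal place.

11.6 days

Day half: max(0, 28.8 − 9.1) × 0.5 = 19.7 × 0.5 = 9.85 DD.
Night half: max(0, 8.9 − 9.1) × 0.5 = 0.0 × 0.5 = 0.00 DD.
Per 24 h: 9.85 DD/day.
Duration = 114 / 9.85 = 11.574 ≈ 11.6 days.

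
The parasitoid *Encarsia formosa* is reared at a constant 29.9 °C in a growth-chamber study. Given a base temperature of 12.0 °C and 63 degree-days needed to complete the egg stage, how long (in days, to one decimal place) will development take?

3.5 days

Daily accumulation = 29.9 − 12.0 = 17.9 DD/day.
Duration = 63 / 17.9 = 3.520 ≈ 3.5 days.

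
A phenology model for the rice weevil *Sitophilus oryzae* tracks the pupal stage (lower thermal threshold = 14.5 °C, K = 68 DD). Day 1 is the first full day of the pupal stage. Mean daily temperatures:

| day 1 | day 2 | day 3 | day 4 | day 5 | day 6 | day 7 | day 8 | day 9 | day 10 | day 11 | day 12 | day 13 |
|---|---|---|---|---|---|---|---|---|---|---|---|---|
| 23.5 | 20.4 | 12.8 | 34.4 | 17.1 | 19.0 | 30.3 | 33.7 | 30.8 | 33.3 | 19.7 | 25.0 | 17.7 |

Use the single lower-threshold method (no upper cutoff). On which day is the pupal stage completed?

Daily DD above 14.5 °C: 9.0, 5.9, 0.0, 19.9, 2.6, 4.5, 15.8, 19.2, 16.3, 18.8, 5.2, 10.5, 3.2.
Cumulative: 9.0, 14.9, 14.9, 34.8, 37.4, 41.9, 57.7, 76.9, 93.2, 112.0, 117.2, 127.7, 130.9.
The total first reaches 68 DD on day 8.

day 8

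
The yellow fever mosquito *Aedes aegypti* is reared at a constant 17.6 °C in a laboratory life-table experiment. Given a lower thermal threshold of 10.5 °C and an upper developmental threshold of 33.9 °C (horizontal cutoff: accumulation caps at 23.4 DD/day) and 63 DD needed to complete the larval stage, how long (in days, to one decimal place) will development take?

8.9 days

Daily accumulation = 17.6 − 10.5 = 7.1 DD/day.
Duration = 63 / 7.1 = 8.873 ≈ 8.9 days.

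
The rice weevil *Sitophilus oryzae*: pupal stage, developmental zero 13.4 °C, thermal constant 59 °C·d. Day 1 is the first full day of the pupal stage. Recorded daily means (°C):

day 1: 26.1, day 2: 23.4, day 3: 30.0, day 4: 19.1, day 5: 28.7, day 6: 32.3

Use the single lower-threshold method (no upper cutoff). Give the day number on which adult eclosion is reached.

day 5

Daily DD above 13.4 °C: 12.7, 10.0, 16.6, 5.7, 15.3, 18.9.
Cumulative: 12.7, 22.7, 39.3, 45.0, 60.3, 79.2.
The total first reaches 59 DD on day 5.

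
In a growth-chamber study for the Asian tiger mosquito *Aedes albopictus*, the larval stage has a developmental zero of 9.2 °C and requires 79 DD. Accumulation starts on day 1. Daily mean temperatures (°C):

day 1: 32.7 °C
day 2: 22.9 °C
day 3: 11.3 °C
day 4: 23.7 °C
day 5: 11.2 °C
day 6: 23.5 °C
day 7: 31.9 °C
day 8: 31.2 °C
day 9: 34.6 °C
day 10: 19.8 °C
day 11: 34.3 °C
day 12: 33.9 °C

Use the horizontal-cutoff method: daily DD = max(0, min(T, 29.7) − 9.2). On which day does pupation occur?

day 7

Daily DD above 9.2 °C (capped at 20.5): 20.5, 13.7, 2.1, 14.5, 2.0, 14.3, 20.5, 20.5, 20.5, 10.6, 20.5, 20.5.
Cumulative: 20.5, 34.2, 36.3, 50.8, 52.8, 67.1, 87.6, 108.1, 128.6, 139.2, 159.7, 180.2.
The total first reaches 79 DD on day 7.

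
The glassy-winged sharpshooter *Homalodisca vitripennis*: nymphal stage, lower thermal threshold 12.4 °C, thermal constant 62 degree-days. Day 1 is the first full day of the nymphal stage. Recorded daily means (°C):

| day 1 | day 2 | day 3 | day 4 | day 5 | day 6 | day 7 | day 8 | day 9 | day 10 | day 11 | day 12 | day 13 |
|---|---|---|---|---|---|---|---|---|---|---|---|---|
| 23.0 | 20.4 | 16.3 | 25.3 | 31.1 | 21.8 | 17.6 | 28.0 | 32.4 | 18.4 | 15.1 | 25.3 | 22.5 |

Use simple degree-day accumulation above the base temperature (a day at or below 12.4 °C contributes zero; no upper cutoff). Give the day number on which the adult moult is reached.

Daily DD above 12.4 °C: 10.6, 8.0, 3.9, 12.9, 18.7, 9.4, 5.2, 15.6, 20.0, 6.0, 2.7, 12.9, 10.1.
Cumulative: 10.6, 18.6, 22.5, 35.4, 54.1, 63.5, 68.7, 84.3, 104.3, 110.3, 113.0, 125.9, 136.0.
The total first reaches 62 DD on day 6.

day 6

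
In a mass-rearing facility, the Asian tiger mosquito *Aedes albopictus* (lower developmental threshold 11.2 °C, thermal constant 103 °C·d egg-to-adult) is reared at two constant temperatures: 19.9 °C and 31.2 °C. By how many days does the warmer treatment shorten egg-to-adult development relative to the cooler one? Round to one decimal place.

6.7 days

At 19.9 °C: 103 / (19.9 − 11.2) = 103 / 8.7 = 11.839 d.
At 31.2 °C: 103 / (31.2 − 11.2) = 103 / 20.0 = 5.150 d.
Difference = |11.839 − 5.150| = 6.689 ≈ 6.7 days.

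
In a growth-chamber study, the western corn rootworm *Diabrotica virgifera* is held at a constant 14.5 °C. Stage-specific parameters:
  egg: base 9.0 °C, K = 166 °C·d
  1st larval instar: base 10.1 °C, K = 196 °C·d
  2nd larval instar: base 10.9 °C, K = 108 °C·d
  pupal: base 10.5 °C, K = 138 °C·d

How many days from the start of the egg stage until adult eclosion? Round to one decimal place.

139.2 days

egg: 166 / (14.5 − 9.0) = 166 / 5.5 = 30.182 d.
1st larval instar: 196 / (14.5 − 10.1) = 196 / 4.4 = 44.545 d.
2nd larval instar: 108 / (14.5 − 10.9) = 108 / 3.6 = 30.000 d.
pupal: 138 / (14.5 − 10.5) = 138 / 4.0 = 34.500 d.
Sum = 139.227 ≈ 139.2 days.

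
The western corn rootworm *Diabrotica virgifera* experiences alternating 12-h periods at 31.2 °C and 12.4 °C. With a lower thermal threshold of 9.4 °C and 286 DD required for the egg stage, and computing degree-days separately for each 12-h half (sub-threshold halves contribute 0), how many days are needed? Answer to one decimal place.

23.1 days

Day half: max(0, 31.2 − 9.4) × 0.5 = 21.8 × 0.5 = 10.90 DD.
Night half: max(0, 12.4 − 9.4) × 0.5 = 3.0 × 0.5 = 1.50 DD.
Per 24 h: 12.40 DD/day.
Duration = 286 / 12.40 = 23.065 ≈ 23.1 days.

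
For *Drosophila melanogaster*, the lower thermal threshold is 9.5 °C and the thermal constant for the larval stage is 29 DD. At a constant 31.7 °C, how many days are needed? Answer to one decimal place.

1.3 days

Daily accumulation = 31.7 − 9.5 = 22.2 DD/day.
Duration = 29 / 22.2 = 1.306 ≈ 1.3 days.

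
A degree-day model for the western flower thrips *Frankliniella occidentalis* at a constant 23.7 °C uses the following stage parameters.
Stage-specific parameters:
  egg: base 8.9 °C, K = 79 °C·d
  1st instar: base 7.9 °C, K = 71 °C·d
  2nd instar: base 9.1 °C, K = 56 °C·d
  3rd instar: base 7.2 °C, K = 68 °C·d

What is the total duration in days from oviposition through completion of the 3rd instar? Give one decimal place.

17.8 days

egg: 79 / (23.7 − 8.9) = 79 / 14.8 = 5.338 d.
1st instar: 71 / (23.7 − 7.9) = 71 / 15.8 = 4.494 d.
2nd instar: 56 / (23.7 − 9.1) = 56 / 14.6 = 3.836 d.
3rd instar: 68 / (23.7 − 7.2) = 68 / 16.5 = 4.121 d.
Sum = 17.788 ≈ 17.8 days.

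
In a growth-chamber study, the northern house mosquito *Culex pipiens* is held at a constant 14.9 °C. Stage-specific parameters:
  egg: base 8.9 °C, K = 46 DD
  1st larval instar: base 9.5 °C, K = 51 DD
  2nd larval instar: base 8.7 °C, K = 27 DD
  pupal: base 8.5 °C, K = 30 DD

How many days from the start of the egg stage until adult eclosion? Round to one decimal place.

egg: 46 / (14.9 − 8.9) = 46 / 6.0 = 7.667 d.
1st larval instar: 51 / (14.9 − 9.5) = 51 / 5.4 = 9.444 d.
2nd larval instar: 27 / (14.9 − 8.7) = 27 / 6.2 = 4.355 d.
pupal: 30 / (14.9 − 8.5) = 30 / 6.4 = 4.688 d.
Sum = 26.153 ≈ 26.2 days.

26.2 days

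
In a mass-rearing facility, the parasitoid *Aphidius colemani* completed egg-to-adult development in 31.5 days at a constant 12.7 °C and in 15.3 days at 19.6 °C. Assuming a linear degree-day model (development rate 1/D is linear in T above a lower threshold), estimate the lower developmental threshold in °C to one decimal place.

6.2 °C

Equal thermal constants: D₁(T₁ − T_b) = D₂(T₂ − T_b).
31.5·(12.7 − T_b) = 15.3·(19.6 − T_b)
T_b = (31.5·12.7 − 15.3·19.6) / (31.5 − 15.3) = 100.17 / 16.2 = 6.183 °C ≈ 6.2 °C.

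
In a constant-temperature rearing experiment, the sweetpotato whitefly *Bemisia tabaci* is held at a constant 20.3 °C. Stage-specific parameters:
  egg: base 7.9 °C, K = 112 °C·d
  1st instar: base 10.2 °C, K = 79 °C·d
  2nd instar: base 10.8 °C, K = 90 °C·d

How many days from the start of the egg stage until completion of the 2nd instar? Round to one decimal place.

26.3 days

egg: 112 / (20.3 − 7.9) = 112 / 12.4 = 9.032 d.
1st instar: 79 / (20.3 − 10.2) = 79 / 10.1 = 7.822 d.
2nd instar: 90 / (20.3 − 10.8) = 90 / 9.5 = 9.474 d.
Sum = 26.328 ≈ 26.3 days.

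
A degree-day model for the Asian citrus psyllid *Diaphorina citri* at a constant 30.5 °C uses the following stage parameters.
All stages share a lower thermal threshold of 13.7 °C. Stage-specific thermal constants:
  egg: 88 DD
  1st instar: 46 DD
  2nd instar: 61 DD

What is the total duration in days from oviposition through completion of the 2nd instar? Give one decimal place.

11.6 days

Daily accumulation at 30.5 °C = 30.5 − 13.7 = 16.8 DD/day.
Total K = 88 + 46 + 61 = 195 DD.
Total duration = 195 / 16.8 = 11.607 ≈ 11.6 days.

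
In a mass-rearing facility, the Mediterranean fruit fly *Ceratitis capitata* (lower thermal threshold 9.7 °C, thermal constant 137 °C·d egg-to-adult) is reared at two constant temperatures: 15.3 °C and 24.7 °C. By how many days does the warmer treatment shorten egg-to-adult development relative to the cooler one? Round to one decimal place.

At 15.3 °C: 137 / (15.3 − 9.7) = 137 / 5.6 = 24.464 d.
At 24.7 °C: 137 / (24.7 − 9.7) = 137 / 15.0 = 9.133 d.
Difference = |24.464 − 9.133| = 15.331 ≈ 15.3 days.

15.3 days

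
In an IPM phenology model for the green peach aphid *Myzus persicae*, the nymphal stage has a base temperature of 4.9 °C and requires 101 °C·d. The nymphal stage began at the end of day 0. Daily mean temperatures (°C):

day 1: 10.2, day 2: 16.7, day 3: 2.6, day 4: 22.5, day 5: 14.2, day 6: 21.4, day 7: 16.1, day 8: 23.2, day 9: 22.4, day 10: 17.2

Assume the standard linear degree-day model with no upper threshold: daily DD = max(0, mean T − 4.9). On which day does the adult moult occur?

day 9

Daily DD above 4.9 °C: 5.3, 11.8, 0.0, 17.6, 9.3, 16.5, 11.2, 18.3, 17.5, 12.3.
Cumulative: 5.3, 17.1, 17.1, 34.7, 44.0, 60.5, 71.7, 90.0, 107.5, 119.8.
The total first reaches 101 DD on day 9.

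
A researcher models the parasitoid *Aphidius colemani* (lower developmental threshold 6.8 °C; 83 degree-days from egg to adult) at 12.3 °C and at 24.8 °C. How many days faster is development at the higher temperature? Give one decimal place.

10.5 days

At 12.3 °C: 83 / (12.3 − 6.8) = 83 / 5.5 = 15.091 d.
At 24.8 °C: 83 / (24.8 − 6.8) = 83 / 18.0 = 4.611 d.
Difference = |15.091 − 4.611| = 10.480 ≈ 10.5 days.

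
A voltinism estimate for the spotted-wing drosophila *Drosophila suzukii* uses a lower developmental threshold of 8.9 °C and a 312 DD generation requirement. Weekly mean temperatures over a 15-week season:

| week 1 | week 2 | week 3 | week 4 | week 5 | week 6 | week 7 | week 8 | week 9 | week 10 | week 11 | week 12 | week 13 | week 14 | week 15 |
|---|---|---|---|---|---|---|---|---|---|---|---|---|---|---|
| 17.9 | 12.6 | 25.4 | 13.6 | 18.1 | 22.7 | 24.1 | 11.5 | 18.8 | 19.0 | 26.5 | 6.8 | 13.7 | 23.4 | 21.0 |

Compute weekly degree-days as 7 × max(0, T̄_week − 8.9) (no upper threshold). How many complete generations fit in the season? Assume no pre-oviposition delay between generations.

3 generations

Weekly DD (7 × max(0, T̄ − 8.9)): 63.0, 25.9, 115.5, 32.9, 64.4, 96.6, 106.4, 18.2, 69.3, 70.7, 123.2, 0.0, 33.6, 101.5, 84.7.
Season total = 1005.9 DD.
Complete generations = ⌊1005.9 / 312⌋ = 3.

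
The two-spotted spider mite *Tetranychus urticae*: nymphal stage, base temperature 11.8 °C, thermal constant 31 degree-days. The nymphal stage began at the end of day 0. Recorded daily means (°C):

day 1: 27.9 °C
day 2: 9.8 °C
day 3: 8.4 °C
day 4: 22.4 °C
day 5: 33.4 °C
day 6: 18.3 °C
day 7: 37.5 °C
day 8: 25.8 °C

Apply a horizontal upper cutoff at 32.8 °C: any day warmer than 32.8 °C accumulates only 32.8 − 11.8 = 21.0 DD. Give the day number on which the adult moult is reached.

day 5

Daily DD above 11.8 °C (capped at 21.0): 16.1, 0.0, 0.0, 10.6, 21.0, 6.5, 21.0, 14.0.
Cumulative: 16.1, 16.1, 16.1, 26.7, 47.7, 54.2, 75.2, 89.2.
The total first reaches 31 DD on day 5.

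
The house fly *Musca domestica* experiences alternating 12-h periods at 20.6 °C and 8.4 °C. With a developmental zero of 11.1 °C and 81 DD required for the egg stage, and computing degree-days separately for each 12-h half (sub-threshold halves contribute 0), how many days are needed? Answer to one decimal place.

Day half: max(0, 20.6 − 11.1) × 0.5 = 9.5 × 0.5 = 4.75 DD.
Night half: max(0, 8.4 − 11.1) × 0.5 = 0.0 × 0.5 = 0.00 DD.
Per 24 h: 4.75 DD/day.
Duration = 81 / 4.75 = 17.053 ≈ 17.1 days.

17.1 days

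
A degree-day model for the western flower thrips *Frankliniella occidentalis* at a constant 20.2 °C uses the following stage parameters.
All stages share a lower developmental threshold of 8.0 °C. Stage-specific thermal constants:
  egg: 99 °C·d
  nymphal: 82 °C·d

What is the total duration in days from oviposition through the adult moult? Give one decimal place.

14.8 days

Daily accumulation at 20.2 °C = 20.2 − 8.0 = 12.2 DD/day.
Total K = 99 + 82 = 181 DD.
Total duration = 181 / 12.2 = 14.836 ≈ 14.8 days.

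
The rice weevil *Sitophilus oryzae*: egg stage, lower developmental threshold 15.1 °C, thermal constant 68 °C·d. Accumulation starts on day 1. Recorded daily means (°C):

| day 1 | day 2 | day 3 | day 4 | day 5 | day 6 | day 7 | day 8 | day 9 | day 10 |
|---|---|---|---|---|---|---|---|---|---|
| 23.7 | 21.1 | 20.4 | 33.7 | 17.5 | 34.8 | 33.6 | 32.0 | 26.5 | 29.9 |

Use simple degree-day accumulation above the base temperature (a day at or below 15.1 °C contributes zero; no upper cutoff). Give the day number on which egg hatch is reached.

day 7

Daily DD above 15.1 °C: 8.6, 6.0, 5.3, 18.6, 2.4, 19.7, 18.5, 16.9, 11.4, 14.8.
Cumulative: 8.6, 14.6, 19.9, 38.5, 40.9, 60.6, 79.1, 96.0, 107.4, 122.2.
The total first reaches 68 DD on day 7.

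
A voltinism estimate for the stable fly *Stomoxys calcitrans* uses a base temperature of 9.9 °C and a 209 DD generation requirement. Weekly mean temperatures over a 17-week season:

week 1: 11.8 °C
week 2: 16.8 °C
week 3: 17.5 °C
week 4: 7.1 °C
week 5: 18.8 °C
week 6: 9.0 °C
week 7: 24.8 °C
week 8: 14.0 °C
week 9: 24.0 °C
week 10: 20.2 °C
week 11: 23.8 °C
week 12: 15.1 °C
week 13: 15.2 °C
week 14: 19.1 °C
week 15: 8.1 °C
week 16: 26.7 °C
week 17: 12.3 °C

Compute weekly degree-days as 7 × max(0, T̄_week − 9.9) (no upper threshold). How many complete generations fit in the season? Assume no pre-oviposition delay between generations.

Weekly DD (7 × max(0, T̄ − 9.9)): 13.3, 48.3, 53.2, 0.0, 62.3, 0.0, 104.3, 28.7, 98.7, 72.1, 97.3, 36.4, 37.1, 64.4, 0.0, 117.6, 16.8.
Season total = 850.5 DD.
Complete generations = ⌊850.5 / 209⌋ = 4.

4 generations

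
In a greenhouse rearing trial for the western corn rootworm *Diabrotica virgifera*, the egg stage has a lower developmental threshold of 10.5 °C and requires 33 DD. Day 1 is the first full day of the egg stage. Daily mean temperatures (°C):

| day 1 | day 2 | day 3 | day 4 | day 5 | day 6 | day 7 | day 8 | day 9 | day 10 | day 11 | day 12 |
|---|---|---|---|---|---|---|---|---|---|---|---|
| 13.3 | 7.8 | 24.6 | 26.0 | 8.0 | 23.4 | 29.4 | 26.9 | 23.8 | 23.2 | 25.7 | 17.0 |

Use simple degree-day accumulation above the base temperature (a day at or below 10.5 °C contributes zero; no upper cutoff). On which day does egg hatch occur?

day 6

Daily DD above 10.5 °C: 2.8, 0.0, 14.1, 15.5, 0.0, 12.9, 18.9, 16.4, 13.3, 12.7, 15.2, 6.5.
Cumulative: 2.8, 2.8, 16.9, 32.4, 32.4, 45.3, 64.2, 80.6, 93.9, 106.6, 121.8, 128.3.
The total first reaches 33 DD on day 6.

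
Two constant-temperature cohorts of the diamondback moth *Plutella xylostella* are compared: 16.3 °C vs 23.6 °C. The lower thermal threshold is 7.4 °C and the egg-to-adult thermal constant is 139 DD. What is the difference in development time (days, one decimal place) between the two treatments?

At 16.3 °C: 139 / (16.3 − 7.4) = 139 / 8.9 = 15.618 d.
At 23.6 °C: 139 / (23.6 − 7.4) = 139 / 16.2 = 8.580 d.
Difference = |15.618 − 8.580| = 7.038 ≈ 7.0 days.

7.0 days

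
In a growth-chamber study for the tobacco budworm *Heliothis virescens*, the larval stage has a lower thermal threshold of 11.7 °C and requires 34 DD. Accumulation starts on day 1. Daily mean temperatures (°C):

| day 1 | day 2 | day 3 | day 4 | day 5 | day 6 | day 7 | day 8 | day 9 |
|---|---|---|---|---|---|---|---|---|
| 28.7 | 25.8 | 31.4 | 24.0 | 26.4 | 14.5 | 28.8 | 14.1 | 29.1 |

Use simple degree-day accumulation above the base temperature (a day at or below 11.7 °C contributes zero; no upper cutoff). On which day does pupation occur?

day 3

Daily DD above 11.7 °C: 17.0, 14.1, 19.7, 12.3, 14.7, 2.8, 17.1, 2.4, 17.4.
Cumulative: 17.0, 31.1, 50.8, 63.1, 77.8, 80.6, 97.7, 100.1, 117.5.
The total first reaches 34 DD on day 3.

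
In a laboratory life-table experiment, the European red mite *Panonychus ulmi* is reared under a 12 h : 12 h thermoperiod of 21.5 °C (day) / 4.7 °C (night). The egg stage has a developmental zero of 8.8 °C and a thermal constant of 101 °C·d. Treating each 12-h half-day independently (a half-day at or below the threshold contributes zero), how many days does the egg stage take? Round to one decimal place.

15.9 days

Day half: max(0, 21.5 − 8.8) × 0.5 = 12.7 × 0.5 = 6.35 DD.
Night half: max(0, 4.7 − 8.8) × 0.5 = 0.0 × 0.5 = 0.00 DD.
Per 24 h: 6.35 DD/day.
Duration = 101 / 6.35 = 15.906 ≈ 15.9 days.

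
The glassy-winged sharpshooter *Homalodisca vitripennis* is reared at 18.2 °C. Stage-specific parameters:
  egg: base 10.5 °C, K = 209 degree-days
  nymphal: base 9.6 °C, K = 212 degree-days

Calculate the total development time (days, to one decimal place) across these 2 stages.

51.8 days

egg: 209 / (18.2 − 10.5) = 209 / 7.7 = 27.143 d.
nymphal: 212 / (18.2 − 9.6) = 212 / 8.6 = 24.651 d.
Sum = 51.794 ≈ 51.8 days.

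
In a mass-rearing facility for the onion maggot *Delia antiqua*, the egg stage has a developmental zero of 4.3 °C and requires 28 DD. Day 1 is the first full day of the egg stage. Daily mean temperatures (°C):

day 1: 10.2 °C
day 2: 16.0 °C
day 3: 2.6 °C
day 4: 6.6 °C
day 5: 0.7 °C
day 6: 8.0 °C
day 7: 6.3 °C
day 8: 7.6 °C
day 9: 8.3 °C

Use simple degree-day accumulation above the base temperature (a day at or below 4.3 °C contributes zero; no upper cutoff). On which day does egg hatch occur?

day 8

Daily DD above 4.3 °C: 5.9, 11.7, 0.0, 2.3, 0.0, 3.7, 2.0, 3.3, 4.0.
Cumulative: 5.9, 17.6, 17.6, 19.9, 19.9, 23.6, 25.6, 28.9, 32.9.
The total first reaches 28 DD on day 8.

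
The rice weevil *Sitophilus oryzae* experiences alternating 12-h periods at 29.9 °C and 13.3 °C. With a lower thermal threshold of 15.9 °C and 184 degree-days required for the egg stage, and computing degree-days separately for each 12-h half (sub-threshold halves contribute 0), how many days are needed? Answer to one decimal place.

Day half: max(0, 29.9 − 15.9) × 0.5 = 14.0 × 0.5 = 7.00 DD.
Night half: max(0, 13.3 − 15.9) × 0.5 = 0.0 × 0.5 = 0.00 DD.
Per 24 h: 7.00 DD/day.
Duration = 184 / 7.00 = 26.286 ≈ 26.3 days.

26.3 days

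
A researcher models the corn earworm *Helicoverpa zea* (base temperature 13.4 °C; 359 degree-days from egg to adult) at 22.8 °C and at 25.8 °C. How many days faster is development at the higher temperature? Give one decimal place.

At 22.8 °C: 359 / (22.8 − 13.4) = 359 / 9.4 = 38.191 d.
At 25.8 °C: 359 / (25.8 − 13.4) = 359 / 12.4 = 28.952 d.
Difference = |38.191 − 28.952| = 9.240 ≈ 9.2 days.

9.2 days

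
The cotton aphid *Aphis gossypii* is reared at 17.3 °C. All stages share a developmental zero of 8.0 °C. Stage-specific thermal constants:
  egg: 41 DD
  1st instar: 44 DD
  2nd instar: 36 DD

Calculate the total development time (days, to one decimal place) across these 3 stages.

Daily accumulation at 17.3 °C = 17.3 − 8.0 = 9.3 DD/day.
Total K = 41 + 44 + 36 = 121 DD.
Total duration = 121 / 9.3 = 13.011 ≈ 13.0 days.

13.0 days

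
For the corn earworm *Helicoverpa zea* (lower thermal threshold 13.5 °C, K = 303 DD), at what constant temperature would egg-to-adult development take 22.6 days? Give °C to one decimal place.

Required daily accumulation = 303 / 22.6 = 13.407 DD/day.
T = T_base + 13.407 = 13.5 + 13.407 = 26.907 ≈ 26.9 °C.

26.9 °C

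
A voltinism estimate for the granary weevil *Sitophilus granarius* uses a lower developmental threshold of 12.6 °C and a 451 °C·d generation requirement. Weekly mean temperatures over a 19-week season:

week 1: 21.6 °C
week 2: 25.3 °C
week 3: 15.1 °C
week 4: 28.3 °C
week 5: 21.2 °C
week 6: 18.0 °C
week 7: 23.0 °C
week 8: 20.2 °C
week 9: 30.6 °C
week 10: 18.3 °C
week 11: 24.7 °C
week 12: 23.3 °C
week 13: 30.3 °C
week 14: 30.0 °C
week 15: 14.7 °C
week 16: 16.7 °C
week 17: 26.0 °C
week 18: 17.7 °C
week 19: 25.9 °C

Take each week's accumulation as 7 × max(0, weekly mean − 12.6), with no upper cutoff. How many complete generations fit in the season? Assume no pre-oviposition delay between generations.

Weekly DD (7 × max(0, T̄ − 12.6)): 63.0, 88.9, 17.5, 109.9, 60.2, 37.8, 72.8, 53.2, 126.0, 39.9, 84.7, 74.9, 123.9, 121.8, 14.7, 28.7, 93.8, 35.7, 93.1.
Season total = 1340.5 DD.
Complete generations = ⌊1340.5 / 451⌋ = 2.

2 generations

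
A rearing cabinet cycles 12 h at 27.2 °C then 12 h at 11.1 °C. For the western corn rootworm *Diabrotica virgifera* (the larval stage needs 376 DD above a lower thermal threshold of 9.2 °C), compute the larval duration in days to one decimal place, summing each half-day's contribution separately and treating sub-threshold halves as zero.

Day half: max(0, 27.2 − 9.2) × 0.5 = 18.0 × 0.5 = 9.00 DD.
Night half: max(0, 11.1 − 9.2) × 0.5 = 1.9 × 0.5 = 0.95 DD.
Per 24 h: 9.95 DD/day.
Duration = 376 / 9.95 = 37.789 ≈ 37.8 days.

37.8 days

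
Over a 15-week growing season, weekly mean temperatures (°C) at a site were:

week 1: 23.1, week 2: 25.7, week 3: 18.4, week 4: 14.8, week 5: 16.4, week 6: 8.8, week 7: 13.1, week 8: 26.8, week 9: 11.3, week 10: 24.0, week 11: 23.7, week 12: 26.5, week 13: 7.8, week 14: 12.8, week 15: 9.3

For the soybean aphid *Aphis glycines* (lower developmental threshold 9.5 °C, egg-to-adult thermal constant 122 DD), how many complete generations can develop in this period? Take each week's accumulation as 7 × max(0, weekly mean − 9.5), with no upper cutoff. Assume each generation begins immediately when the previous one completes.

7 generations

Weekly DD (7 × max(0, T̄ − 9.5)): 95.2, 113.4, 62.3, 37.1, 48.3, 0.0, 25.2, 121.1, 12.6, 101.5, 99.4, 119.0, 0.0, 23.1, 0.0.
Season total = 858.2 DD.
Complete generations = ⌊858.2 / 122⌋ = 7.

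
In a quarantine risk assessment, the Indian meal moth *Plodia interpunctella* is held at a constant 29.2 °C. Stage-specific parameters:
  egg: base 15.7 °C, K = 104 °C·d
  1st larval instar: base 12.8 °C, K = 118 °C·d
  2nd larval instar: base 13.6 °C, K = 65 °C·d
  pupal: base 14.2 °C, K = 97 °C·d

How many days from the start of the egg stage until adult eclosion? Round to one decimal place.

25.5 days

egg: 104 / (29.2 − 15.7) = 104 / 13.5 = 7.704 d.
1st larval instar: 118 / (29.2 − 12.8) = 118 / 16.4 = 7.195 d.
2nd larval instar: 65 / (29.2 − 13.6) = 65 / 15.6 = 4.167 d.
pupal: 97 / (29.2 − 14.2) = 97 / 15.0 = 6.467 d.
Sum = 25.532 ≈ 25.5 days.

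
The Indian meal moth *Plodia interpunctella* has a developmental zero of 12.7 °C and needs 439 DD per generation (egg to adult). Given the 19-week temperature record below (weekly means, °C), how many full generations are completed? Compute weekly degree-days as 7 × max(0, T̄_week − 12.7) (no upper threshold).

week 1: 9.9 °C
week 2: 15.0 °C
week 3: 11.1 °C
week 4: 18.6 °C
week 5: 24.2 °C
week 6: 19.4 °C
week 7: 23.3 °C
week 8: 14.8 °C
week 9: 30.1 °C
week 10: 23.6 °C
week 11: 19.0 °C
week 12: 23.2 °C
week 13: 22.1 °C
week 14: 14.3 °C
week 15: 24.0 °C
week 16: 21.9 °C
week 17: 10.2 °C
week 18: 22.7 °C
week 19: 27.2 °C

2 generations

Weekly DD (7 × max(0, T̄ − 12.7)): 0.0, 16.1, 0.0, 41.3, 80.5, 46.9, 74.2, 14.7, 121.8, 76.3, 44.1, 73.5, 65.8, 11.2, 79.1, 64.4, 0.0, 70.0, 101.5.
Season total = 981.4 DD.
Complete generations = ⌊981.4 / 439⌋ = 2.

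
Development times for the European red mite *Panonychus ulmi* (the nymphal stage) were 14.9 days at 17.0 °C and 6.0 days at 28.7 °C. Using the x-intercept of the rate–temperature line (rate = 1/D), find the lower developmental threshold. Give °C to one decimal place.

Under the model K = D·(T − T_b), so D₁·(T₁ − T_b) = D₂·(T₂ − T_b).
14.9·(17.0 − T_b) = 6.0·(28.7 − T_b)
T_b = (14.9·17.0 − 6.0·28.7) / (14.9 − 6.0) = 81.10 / 8.9 = 9.112 °C ≈ 9.1 °C.

9.1 °C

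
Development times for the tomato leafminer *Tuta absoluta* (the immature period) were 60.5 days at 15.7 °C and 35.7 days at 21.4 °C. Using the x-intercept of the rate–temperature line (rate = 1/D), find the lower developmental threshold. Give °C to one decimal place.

7.5 °C

Under the model K = D·(T − T_b), so D₁·(T₁ − T_b) = D₂·(T₂ − T_b).
60.5·(15.7 − T_b) = 35.7·(21.4 − T_b)
T_b = (60.5·15.7 − 35.7·21.4) / (60.5 − 35.7) = 185.87 / 24.8 = 7.495 °C ≈ 7.5 °C.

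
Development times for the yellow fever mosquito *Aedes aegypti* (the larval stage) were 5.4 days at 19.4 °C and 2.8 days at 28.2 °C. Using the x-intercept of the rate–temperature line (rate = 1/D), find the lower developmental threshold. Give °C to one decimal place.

9.9 °C

Linear rate model ⇒ the product D·(T − T_b) is constant across temperatures.
5.4·(19.4 − T_b) = 2.8·(28.2 − T_b)
T_b = (5.4·19.4 − 2.8·28.2) / (5.4 − 2.8) = 25.80 / 2.6 = 9.923 °C ≈ 9.9 °C.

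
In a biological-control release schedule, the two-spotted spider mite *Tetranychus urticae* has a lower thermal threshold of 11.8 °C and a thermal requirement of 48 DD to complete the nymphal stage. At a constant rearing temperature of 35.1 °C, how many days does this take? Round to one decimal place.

2.1 days

Daily accumulation = 35.1 − 11.8 = 23.3 DD/day.
Duration = 48 / 23.3 = 2.060 ≈ 2.1 days.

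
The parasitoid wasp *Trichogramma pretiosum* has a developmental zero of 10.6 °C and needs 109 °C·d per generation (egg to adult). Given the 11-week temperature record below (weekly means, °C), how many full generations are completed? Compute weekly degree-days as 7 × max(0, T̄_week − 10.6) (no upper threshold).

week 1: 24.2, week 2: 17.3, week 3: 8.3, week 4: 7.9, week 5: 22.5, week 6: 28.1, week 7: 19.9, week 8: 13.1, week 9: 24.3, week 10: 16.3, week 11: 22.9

5 generations

Weekly DD (7 × max(0, T̄ − 10.6)): 95.2, 46.9, 0.0, 0.0, 83.3, 122.5, 65.1, 17.5, 95.9, 39.9, 86.1.
Season total = 652.4 DD.
Complete generations = ⌊652.4 / 109⌋ = 5.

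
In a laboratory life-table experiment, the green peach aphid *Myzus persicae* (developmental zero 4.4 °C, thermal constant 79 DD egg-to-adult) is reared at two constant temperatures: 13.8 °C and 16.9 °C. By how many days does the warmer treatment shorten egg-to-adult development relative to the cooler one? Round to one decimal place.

At 13.8 °C: 79 / (13.8 − 4.4) = 79 / 9.4 = 8.404 d.
At 16.9 °C: 79 / (16.9 − 4.4) = 79 / 12.5 = 6.320 d.
Difference = |8.404 − 6.320| = 2.084 ≈ 2.1 days.

2.1 days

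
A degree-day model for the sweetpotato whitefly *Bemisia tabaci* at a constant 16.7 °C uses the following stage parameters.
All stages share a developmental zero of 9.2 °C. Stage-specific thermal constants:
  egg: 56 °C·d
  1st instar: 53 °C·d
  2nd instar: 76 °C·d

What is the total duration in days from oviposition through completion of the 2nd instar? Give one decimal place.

24.7 days

Daily accumulation at 16.7 °C = 16.7 − 9.2 = 7.5 DD/day.
Total K = 56 + 53 + 76 = 185 DD.
Total duration = 185 / 7.5 = 24.667 ≈ 24.7 days.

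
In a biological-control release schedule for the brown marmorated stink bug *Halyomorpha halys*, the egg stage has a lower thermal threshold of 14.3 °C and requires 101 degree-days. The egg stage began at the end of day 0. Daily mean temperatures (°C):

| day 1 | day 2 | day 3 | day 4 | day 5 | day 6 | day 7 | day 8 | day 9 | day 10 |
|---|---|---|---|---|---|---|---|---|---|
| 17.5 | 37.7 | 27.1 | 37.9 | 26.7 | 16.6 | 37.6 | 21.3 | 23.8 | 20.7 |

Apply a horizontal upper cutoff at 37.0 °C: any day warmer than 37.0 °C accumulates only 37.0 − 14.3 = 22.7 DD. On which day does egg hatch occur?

Daily DD above 14.3 °C (capped at 22.7): 3.2, 22.7, 12.8, 22.7, 12.4, 2.3, 22.7, 7.0, 9.5, 6.4.
Cumulative: 3.2, 25.9, 38.7, 61.4, 73.8, 76.1, 98.8, 105.8, 115.3, 121.7.
The total first reaches 101 DD on day 8.

day 8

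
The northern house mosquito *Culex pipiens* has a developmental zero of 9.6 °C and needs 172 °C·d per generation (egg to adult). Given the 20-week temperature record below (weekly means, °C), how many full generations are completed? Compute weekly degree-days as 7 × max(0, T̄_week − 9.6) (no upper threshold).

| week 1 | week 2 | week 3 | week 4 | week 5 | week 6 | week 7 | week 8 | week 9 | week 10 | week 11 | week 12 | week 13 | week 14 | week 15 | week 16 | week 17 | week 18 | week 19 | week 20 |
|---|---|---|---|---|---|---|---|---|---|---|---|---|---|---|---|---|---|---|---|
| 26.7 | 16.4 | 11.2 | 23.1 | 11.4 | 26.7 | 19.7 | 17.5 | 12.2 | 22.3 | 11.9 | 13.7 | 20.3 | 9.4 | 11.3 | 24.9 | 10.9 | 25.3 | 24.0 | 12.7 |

6 generations

Weekly DD (7 × max(0, T̄ − 9.6)): 119.7, 47.6, 11.2, 94.5, 12.6, 119.7, 70.7, 55.3, 18.2, 88.9, 16.1, 28.7, 74.9, 0.0, 11.9, 107.1, 9.1, 109.9, 100.8, 21.7.
Season total = 1118.6 DD.
Complete generations = ⌊1118.6 / 172⌋ = 6.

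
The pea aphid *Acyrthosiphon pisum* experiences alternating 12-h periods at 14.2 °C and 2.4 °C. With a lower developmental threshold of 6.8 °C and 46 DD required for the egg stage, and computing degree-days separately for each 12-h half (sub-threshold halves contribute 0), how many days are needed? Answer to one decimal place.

Day half: max(0, 14.2 − 6.8) × 0.5 = 7.4 × 0.5 = 3.70 DD.
Night half: max(0, 2.4 − 6.8) × 0.5 = 0.0 × 0.5 = 0.00 DD.
Per 24 h: 3.70 DD/day.
Duration = 46 / 3.70 = 12.432 ≈ 12.4 days.

12.4 days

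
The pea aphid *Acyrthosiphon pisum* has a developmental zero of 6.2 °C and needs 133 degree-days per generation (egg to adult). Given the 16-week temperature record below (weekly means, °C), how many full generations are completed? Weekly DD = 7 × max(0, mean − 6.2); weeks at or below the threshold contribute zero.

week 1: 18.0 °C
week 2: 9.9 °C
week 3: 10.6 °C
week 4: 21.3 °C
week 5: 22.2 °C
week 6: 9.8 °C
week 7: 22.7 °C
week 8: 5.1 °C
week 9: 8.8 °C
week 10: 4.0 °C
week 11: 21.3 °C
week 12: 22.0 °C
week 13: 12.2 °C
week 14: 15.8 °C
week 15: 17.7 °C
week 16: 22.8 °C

7 generations

Weekly DD (7 × max(0, T̄ − 6.2)): 82.6, 25.9, 30.8, 105.7, 112.0, 25.2, 115.5, 0.0, 18.2, 0.0, 105.7, 110.6, 42.0, 67.2, 80.5, 116.2.
Season total = 1038.1 DD.
Complete generations = ⌊1038.1 / 133⌋ = 7.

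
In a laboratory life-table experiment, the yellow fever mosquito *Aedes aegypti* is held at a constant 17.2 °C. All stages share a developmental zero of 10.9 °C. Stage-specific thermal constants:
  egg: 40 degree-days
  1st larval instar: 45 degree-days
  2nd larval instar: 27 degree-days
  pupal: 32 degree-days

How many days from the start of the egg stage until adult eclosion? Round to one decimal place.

Daily accumulation at 17.2 °C = 17.2 − 10.9 = 6.3 DD/day.
Total K = 40 + 45 + 27 + 32 = 144 DD.
Total duration = 144 / 6.3 = 22.857 ≈ 22.9 days.

22.9 days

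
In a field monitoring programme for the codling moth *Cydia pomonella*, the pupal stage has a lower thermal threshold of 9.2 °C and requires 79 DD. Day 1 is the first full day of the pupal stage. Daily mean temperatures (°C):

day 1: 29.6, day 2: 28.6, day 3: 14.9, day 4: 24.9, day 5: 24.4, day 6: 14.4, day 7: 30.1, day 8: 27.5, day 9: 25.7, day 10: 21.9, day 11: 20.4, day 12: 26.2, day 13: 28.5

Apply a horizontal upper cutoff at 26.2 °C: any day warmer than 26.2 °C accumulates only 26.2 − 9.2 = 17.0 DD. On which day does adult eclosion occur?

day 7

Daily DD above 9.2 °C (capped at 17.0): 17.0, 17.0, 5.7, 15.7, 15.2, 5.2, 17.0, 17.0, 16.5, 12.7, 11.2, 17.0, 17.0.
Cumulative: 17.0, 34.0, 39.7, 55.4, 70.6, 75.8, 92.8, 109.8, 126.3, 139.0, 150.2, 167.2, 184.2.
The total first reaches 79 DD on day 7.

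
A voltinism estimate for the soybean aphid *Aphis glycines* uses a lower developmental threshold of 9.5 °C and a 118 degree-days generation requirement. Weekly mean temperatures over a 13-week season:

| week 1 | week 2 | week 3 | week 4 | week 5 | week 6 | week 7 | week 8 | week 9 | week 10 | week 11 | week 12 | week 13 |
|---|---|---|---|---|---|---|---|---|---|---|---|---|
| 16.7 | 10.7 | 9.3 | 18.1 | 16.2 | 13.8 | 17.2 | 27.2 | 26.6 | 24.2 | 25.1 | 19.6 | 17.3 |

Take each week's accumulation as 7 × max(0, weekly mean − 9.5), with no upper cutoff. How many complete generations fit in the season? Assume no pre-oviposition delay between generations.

7 generations

Weekly DD (7 × max(0, T̄ − 9.5)): 50.4, 8.4, 0.0, 60.2, 46.9, 30.1, 53.9, 123.9, 119.7, 102.9, 109.2, 70.7, 54.6.
Season total = 830.9 DD.
Complete generations = ⌊830.9 / 118⌋ = 7.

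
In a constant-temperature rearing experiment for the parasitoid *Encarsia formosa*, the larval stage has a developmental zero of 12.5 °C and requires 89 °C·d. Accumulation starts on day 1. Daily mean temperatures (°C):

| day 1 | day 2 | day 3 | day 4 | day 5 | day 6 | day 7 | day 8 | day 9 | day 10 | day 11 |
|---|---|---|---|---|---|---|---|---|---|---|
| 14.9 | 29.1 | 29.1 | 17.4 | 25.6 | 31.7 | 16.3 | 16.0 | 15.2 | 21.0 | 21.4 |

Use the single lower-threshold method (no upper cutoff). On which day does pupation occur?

Daily DD above 12.5 °C: 2.4, 16.6, 16.6, 4.9, 13.1, 19.2, 3.8, 3.5, 2.7, 8.5, 8.9.
Cumulative: 2.4, 19.0, 35.6, 40.5, 53.6, 72.8, 76.6, 80.1, 82.8, 91.3, 100.2.
The total first reaches 89 DD on day 10.

day 10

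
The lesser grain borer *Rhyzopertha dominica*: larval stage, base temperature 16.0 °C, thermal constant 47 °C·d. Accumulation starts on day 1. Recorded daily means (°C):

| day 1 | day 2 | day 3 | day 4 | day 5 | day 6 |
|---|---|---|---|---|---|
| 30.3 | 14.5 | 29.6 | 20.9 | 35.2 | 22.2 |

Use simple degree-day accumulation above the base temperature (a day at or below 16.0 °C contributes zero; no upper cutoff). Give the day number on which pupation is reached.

day 5

Daily DD above 16.0 °C: 14.3, 0.0, 13.6, 4.9, 19.2, 6.2.
Cumulative: 14.3, 14.3, 27.9, 32.8, 52.0, 58.2.
The total first reaches 47 DD on day 5.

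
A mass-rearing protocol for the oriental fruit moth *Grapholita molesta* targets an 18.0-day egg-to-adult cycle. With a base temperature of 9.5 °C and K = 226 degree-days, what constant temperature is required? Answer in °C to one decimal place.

22.1 °C

Required daily accumulation = 226 / 18.0 = 12.556 DD/day.
T = T_base + 12.556 = 9.5 + 12.556 = 22.056 ≈ 22.1 °C.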